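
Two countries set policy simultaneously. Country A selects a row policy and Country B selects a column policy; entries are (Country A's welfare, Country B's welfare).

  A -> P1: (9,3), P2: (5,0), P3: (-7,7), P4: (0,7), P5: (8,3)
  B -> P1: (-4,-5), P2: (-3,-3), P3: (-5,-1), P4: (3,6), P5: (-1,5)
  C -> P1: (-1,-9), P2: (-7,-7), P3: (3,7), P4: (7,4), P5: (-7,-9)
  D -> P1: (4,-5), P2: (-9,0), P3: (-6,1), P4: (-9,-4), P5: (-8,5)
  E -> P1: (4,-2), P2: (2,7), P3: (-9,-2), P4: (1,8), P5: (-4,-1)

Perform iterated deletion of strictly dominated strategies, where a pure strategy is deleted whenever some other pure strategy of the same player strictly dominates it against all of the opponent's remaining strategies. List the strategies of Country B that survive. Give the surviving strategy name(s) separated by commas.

Country B's strategy P1 is strictly dominated by P4 (A: 7>3, B: 6>-5, C: 4>-9, D: -4>-5, E: 8>-2) and is removed.
Row D is eliminated: B beats it against every remaining column (P2: -3>-9, P3: -5>-6, P4: 3>-9, P5: -1>-8).
Column P2 is eliminated: P4 beats it against every remaining row (A: 7>0, B: 6>-3, C: 4>-7, E: 8>7).
Country A's strategy E is strictly dominated by B (P3: -5>-9, P4: 3>1, P5: -1>-4) and is removed.
Country B's strategy P5 is strictly dominated by P4 (A: 7>3, B: 6>5, C: 4>-9) and is removed.
Row A is eliminated: B beats it against every remaining column (P3: -5>-7, P4: 3>0).
Row B is eliminated: C beats it against every remaining column (P3: 3>-5, P4: 7>3).
For Country B, P3 strictly dominates P4 on the remaining rows (C: 7>4); eliminate P4.
Among the remaining strategies, none is strictly dominated by another pure strategy of the same player, so the elimination stops.
Surviving strategies — Country A: {C}; Country B: {P3}.

P3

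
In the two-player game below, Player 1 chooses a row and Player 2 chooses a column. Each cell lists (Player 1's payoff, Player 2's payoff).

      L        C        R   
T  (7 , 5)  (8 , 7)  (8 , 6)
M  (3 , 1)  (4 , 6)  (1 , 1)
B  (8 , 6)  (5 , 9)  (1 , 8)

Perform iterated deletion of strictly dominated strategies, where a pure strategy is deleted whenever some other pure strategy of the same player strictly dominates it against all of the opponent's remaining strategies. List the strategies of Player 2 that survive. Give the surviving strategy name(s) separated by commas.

C

Row M is eliminated: T beats it against every remaining column (L: 7>3, C: 8>4, R: 8>1).
For Player 2, C strictly dominates L on the remaining rows (T: 7>5, B: 9>6); eliminate L.
For Player 1, T strictly dominates B on the remaining columns (C: 8>5, R: 8>1); eliminate B.
Column R is eliminated: C beats it against every remaining row (T: 7>6).
Among the remaining strategies, none is strictly dominated by another pure strategy of the same player, so the elimination stops.
Surviving strategies — Player 1: {T}; Player 2: {C}.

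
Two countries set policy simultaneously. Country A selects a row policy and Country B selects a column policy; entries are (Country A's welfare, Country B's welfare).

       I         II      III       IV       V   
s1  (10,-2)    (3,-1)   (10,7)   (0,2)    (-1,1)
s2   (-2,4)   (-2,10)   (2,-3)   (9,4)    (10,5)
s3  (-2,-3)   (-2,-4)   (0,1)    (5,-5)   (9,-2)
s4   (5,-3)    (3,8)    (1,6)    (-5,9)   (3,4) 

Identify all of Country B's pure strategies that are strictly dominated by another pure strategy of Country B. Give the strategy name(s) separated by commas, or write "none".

I

I: dominated, since V does at least as well everywhere (s1: 1>-2, s2: 5>4, s3: -2>-3, s4: 4>-3).
II is not dominated — it holds its own against I at s1 (-1>-2); III at s2 (10>-3); IV at s2 (10>4); V at s2 (10>5).
III is not dominated — it holds its own against I at s1 (7>-2); II at s1 (7>-1); IV at s1 (7>2); V at s1 (7>1).
Nothing dominates IV: I at s1 (2>-2); II at s1 (2>-1); III at s2 (4>-3); V at s1 (2>1).
V is not dominated — it holds its own against I at s1 (1>-2); II at s1 (1>-1); III at s2 (5>-3); IV at s2 (5>4).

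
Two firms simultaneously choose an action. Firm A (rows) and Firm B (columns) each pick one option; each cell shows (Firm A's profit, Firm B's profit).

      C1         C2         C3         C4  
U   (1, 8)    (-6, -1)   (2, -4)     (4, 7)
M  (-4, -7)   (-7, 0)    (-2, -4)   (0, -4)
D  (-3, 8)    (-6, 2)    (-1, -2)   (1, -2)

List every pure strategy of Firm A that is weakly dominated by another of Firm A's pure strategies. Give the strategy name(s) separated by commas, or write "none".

M, D

U is not dominated — it holds its own against M at C1 (1>-4); D at C1 (1>-3).
U weakly dominates M — C1: 1>-4, C2: -6>-7, C3: 2>-2, C4: 4>0.
D is weakly dominated by U (C1: 1>-3, C2: -6=-6, C3: 2>-1, C4: 4>1).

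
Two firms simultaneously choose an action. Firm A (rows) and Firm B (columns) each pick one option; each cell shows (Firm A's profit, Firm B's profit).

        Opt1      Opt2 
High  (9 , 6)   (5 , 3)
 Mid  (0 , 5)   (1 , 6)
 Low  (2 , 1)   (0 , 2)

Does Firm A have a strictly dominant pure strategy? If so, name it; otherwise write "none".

High

High vs Mid: Opt1: 9>0, Opt2: 5>1.
High vs Low: Opt1: 9>2, Opt2: 5>0.
High strictly beats every other strategy against every opponent action, so it is strictly dominant.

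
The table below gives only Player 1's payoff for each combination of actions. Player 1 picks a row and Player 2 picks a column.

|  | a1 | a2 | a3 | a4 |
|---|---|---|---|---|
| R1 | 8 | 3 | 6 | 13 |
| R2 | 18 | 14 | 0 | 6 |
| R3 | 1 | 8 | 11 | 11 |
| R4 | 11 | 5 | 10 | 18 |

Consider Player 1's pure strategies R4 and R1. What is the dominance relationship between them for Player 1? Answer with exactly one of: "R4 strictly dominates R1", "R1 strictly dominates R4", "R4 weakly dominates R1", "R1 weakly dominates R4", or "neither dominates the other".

Compare R4 to R1 across each choice by Player 2: a1: 11>8, a2: 5>3, a3: 10>6, a4: 18>13.
R4 gives a strictly higher payoff against each choice by Player 2, so R4 strictly dominates R1.

R4 strictly dominates R1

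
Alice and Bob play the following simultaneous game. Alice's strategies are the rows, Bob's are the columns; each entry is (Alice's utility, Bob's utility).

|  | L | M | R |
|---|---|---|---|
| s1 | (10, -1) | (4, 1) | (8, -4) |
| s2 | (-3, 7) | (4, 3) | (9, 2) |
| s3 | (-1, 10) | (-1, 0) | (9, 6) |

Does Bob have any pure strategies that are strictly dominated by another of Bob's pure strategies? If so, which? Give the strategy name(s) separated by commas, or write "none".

R

Nothing dominates L: M at s2 (7>3); R at s1 (-1>-4).
Nothing dominates M: L at s1 (1>-1); R at s1 (1>-4).
R is strictly dominated by L (s1: -1>-4, s2: 7>2, s3: 10>6).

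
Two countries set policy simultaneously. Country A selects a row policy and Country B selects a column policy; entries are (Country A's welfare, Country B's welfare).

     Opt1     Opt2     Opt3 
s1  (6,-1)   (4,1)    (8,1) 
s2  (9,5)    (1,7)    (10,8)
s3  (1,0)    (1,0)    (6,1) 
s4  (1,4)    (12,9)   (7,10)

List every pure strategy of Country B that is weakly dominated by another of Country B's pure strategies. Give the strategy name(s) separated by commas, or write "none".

Opt1, Opt2

Opt2 weakly dominates Opt1 — s1: 1>-1, s2: 7>5, s3: 0=0, s4: 9>4.
Opt2: dominated, since Opt3 does at least as well everywhere (s1: 1=1, s2: 8>7, s3: 1>0, s4: 10>9).
Nothing dominates Opt3: Opt1 at s1 (1>-1); Opt2 at s2 (8>7).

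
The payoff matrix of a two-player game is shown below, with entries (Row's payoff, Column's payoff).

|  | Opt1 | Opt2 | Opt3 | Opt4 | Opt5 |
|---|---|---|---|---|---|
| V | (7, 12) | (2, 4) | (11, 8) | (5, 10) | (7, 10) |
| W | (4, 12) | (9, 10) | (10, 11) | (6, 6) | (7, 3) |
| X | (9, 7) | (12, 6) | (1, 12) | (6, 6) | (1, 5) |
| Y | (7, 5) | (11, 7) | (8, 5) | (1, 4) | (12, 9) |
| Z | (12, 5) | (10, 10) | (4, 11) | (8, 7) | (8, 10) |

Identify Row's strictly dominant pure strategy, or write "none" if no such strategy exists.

V fails to dominate W at Opt2 (2<9).
W fails to dominate V at Opt1 (4<7).
X fails to dominate V at Opt3 (1<11).
Y fails to dominate V at Opt1 (7=7).
Z fails to dominate V at Opt3 (4<11).
No single strategy dominates all the others.

none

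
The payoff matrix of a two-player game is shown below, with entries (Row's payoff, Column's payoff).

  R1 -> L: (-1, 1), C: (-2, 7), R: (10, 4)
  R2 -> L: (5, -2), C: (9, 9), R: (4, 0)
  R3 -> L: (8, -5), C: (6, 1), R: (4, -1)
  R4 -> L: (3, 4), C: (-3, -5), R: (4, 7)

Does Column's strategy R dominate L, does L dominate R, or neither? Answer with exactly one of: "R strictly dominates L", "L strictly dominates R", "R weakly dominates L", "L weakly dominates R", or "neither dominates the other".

Compare R to L across each choice by Row: R1: 4>1, R2: 0>-2, R3: -1>-5, R4: 7>4.
R gives a strictly higher payoff against each choice by Row, so R strictly dominates L.

R strictly dominates L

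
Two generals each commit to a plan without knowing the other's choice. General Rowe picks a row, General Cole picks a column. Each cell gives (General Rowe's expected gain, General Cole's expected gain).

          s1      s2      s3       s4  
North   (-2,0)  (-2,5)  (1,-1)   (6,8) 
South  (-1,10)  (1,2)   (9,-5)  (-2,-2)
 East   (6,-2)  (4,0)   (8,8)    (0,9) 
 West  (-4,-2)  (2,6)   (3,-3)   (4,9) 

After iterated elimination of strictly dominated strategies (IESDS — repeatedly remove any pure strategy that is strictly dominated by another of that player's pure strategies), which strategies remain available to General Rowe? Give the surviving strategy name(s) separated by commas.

For General Cole, s4 strictly dominates s3 on the remaining rows (North: 8>-1, South: -2>-5, East: 9>8, West: 9>-3); eliminate s3.
General Rowe's strategy South is strictly dominated by East (s1: 6>-1, s2: 4>1, s4: 0>-2) and is removed.
For General Cole, s2 strictly dominates s1 on the remaining rows (North: 5>0, East: 0>-2, West: 6>-2); eliminate s1.
Column s2 is eliminated: s4 beats it against every remaining row (North: 8>5, East: 9>0, West: 9>6).
For General Rowe, North strictly dominates East on the remaining columns (s4: 6>0); eliminate East.
Row West is eliminated: North beats it against every remaining column (s4: 6>4).
Among the remaining strategies, none is strictly dominated by another pure strategy of the same player, so the elimination stops.
Surviving strategies — General Rowe: {North}; General Cole: {s4}.

North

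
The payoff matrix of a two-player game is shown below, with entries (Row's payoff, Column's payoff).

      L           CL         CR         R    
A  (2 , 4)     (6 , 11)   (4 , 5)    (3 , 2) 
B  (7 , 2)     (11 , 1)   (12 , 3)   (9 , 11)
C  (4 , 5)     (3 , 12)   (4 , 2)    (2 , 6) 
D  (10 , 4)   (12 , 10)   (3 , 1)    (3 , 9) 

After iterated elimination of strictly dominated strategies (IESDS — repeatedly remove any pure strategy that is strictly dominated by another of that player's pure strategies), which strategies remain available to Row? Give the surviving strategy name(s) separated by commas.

Row's strategy A is strictly dominated by B (L: 7>2, CL: 11>6, CR: 12>4, R: 9>3) and is removed.
Row's strategy C is strictly dominated by B (L: 7>4, CL: 11>3, CR: 12>4, R: 9>2) and is removed.
Column's strategy L is strictly dominated by R (B: 11>2, D: 9>4) and is removed.
For Column, R strictly dominates CR on the remaining rows (B: 11>3, D: 9>1); eliminate CR.
Among the remaining strategies, none is strictly dominated by another pure strategy of the same player, so the elimination stops.
Surviving strategies — Row: {B, D}; Column: {CL, R}.

B, D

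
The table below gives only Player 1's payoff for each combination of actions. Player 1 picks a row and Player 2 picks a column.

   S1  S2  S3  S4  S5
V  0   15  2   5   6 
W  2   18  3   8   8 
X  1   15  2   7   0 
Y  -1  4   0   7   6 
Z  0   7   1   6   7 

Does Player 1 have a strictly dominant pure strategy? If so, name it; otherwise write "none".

W

W vs V: S1: 2>0, S2: 18>15, S3: 3>2, S4: 8>5, S5: 8>6.
W vs X: S1: 2>1, S2: 18>15, S3: 3>2, S4: 8>7, S5: 8>0.
W vs Y: S1: 2>-1, S2: 18>4, S3: 3>0, S4: 8>7, S5: 8>6.
W vs Z: S1: 2>0, S2: 18>7, S3: 3>1, S4: 8>6, S5: 8>7.
W strictly beats every other strategy against every opponent action, so it is strictly dominant.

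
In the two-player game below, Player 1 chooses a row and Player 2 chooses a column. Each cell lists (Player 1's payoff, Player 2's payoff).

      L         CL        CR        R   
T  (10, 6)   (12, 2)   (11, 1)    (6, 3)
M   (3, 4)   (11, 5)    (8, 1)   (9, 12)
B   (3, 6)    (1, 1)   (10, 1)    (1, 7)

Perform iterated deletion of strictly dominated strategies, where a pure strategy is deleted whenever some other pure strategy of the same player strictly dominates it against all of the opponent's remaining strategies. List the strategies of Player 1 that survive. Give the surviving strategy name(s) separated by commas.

Player 1's strategy B is strictly dominated by T (L: 10>3, CL: 12>1, CR: 11>10, R: 6>1) and is removed.
Column CL is eliminated: R beats it against every remaining row (T: 3>2, M: 12>5).
For Player 2, L strictly dominates CR on the remaining rows (T: 6>1, M: 4>1); eliminate CR.
Among the remaining strategies, none is strictly dominated by another pure strategy of the same player, so the elimination stops.
Surviving strategies — Player 1: {T, M}; Player 2: {L, R}.

T, M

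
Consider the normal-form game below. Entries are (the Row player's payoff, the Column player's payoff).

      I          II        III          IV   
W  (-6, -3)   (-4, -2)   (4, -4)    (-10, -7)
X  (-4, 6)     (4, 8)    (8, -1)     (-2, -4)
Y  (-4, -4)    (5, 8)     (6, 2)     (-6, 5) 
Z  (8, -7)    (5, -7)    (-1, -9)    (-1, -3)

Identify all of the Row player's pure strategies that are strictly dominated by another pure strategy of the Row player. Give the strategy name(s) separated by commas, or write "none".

W

W: dominated, since X does at least as well everywhere (I: -4>-6, II: 4>-4, III: 8>4, IV: -2>-10).
Nothing dominates X: W at I (-4>-6); Y at I (-4=-4); Z at III (8>-1).
Y is not dominated — it holds its own against W at I (-4>-6); X at I (-4=-4); Z at II (5=5).
Nothing dominates Z: W at I (8>-6); X at I (8>-4); Y at I (8>-4).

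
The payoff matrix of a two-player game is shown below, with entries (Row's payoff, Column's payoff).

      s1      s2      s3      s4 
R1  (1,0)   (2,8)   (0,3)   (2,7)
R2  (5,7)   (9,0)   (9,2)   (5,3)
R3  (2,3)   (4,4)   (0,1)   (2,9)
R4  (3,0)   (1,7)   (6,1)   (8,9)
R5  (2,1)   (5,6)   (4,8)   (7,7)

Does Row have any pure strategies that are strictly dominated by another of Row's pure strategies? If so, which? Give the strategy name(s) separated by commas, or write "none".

R1, R3

R1 is strictly dominated by R2 (s1: 5>1, s2: 9>2, s3: 9>0, s4: 5>2).
Nothing dominates R2: R1 at s1 (5>1); R3 at s1 (5>2); R4 at s1 (5>3); R5 at s1 (5>2).
R2 strictly dominates R3 — s1: 5>2, s2: 9>4, s3: 9>0, s4: 5>2.
R4: no other strategy beats it everywhere (R1 at s1 (3>1); R2 at s4 (8>5); R3 at s1 (3>2); R5 at s1 (3>2)).
R5 is not dominated — it holds its own against R1 at s1 (2>1); R2 at s4 (7>5); R3 at s1 (2=2); R4 at s2 (5>1).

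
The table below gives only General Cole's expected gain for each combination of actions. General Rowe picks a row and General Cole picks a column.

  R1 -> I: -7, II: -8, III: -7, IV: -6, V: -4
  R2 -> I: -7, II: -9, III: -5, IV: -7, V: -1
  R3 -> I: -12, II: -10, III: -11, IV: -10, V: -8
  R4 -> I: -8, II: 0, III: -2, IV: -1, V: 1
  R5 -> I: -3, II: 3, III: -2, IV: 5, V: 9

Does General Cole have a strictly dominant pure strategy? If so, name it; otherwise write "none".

V vs I: R1: -4>-7, R2: -1>-7, R3: -8>-12, R4: 1>-8, R5: 9>-3.
V vs II: R1: -4>-8, R2: -1>-9, R3: -8>-10, R4: 1>0, R5: 9>3.
V vs III: R1: -4>-7, R2: -1>-5, R3: -8>-11, R4: 1>-2, R5: 9>-2.
V vs IV: R1: -4>-6, R2: -1>-7, R3: -8>-10, R4: 1>-1, R5: 9>5.
V strictly beats every other strategy against every opponent action, so it is strictly dominant.

V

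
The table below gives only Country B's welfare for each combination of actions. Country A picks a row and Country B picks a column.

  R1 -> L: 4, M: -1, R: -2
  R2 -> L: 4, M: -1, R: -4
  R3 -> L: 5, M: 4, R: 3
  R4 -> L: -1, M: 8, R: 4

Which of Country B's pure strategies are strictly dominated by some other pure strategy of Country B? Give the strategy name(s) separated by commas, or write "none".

L: no other strategy beats it everywhere (M at R1 (4>-1); R at R1 (4>-2)).
M is not dominated — it holds its own against L at R4 (8>-1); R at R1 (-1>-2).
M strictly dominates R — R1: -1>-2, R2: -1>-4, R3: 4>3, R4: 8>4.

R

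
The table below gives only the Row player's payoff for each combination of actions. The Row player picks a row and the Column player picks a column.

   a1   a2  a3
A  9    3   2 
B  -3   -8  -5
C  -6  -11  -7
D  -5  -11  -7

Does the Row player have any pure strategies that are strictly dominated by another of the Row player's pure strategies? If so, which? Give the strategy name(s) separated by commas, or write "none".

Nothing dominates A: B at a1 (9>-3); C at a1 (9>-6); D at a1 (9>-5).
A strictly dominates B — a1: 9>-3, a2: 3>-8, a3: 2>-5.
C is strictly dominated by A (a1: 9>-6, a2: 3>-11, a3: 2>-7).
D: dominated, since A does at least as well everywhere (a1: 9>-5, a2: 3>-11, a3: 2>-7).

B, C, D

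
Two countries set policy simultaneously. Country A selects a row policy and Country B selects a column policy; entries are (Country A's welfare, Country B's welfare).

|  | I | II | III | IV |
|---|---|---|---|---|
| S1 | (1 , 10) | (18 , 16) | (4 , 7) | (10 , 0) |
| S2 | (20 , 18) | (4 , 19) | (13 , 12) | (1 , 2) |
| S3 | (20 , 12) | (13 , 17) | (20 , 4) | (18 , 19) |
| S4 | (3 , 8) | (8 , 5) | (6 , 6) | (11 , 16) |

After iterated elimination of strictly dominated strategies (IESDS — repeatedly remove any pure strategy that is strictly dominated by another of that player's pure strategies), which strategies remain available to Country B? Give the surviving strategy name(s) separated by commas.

II, IV

Row S4 is eliminated: S3 beats it against every remaining column (I: 20>3, II: 13>8, III: 20>6, IV: 18>11).
For Country B, II strictly dominates I on the remaining rows (S1: 16>10, S2: 19>18, S3: 17>12); eliminate I.
Row S2 is eliminated: S3 beats it against every remaining column (II: 13>4, III: 20>13, IV: 18>1).
Country B's strategy III is strictly dominated by II (S1: 16>7, S3: 17>4) and is removed.
Among the remaining strategies, none is strictly dominated by another pure strategy of the same player, so the elimination stops.
Surviving strategies — Country A: {S1, S3}; Country B: {II, IV}.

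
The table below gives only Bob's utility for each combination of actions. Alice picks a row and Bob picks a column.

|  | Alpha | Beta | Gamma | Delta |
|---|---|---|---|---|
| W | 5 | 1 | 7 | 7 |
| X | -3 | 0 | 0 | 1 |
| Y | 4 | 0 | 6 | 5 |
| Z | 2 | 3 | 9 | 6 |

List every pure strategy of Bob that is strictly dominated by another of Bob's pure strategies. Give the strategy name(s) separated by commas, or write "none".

Alpha is strictly dominated by Gamma (W: 7>5, X: 0>-3, Y: 6>4, Z: 9>2).
Beta is strictly dominated by Delta (W: 7>1, X: 1>0, Y: 5>0, Z: 6>3).
Gamma: no other strategy beats it everywhere (Alpha at W (7>5); Beta at W (7>1); Delta at W (7=7)).
Delta is not dominated — it holds its own against Alpha at W (7>5); Beta at W (7>1); Gamma at W (7=7).

Alpha, Beta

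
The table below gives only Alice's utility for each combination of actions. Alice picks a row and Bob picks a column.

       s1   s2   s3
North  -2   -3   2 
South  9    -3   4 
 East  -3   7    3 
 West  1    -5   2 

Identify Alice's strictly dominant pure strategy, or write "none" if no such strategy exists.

none

North fails to dominate South at s1 (-2<9).
South fails to dominate North at s2 (-3=-3).
East fails to dominate North at s1 (-3<-2).
West fails to dominate North at s2 (-5<-3).
No single strategy dominates all the others.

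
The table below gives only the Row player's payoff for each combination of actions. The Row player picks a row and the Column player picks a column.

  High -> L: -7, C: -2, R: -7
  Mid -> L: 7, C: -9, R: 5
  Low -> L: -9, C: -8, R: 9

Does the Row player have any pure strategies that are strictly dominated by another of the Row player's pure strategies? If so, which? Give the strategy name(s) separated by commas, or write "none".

none

Nothing dominates High: Mid at C (-2>-9); Low at L (-7>-9).
Mid: no other strategy beats it everywhere (High at L (7>-7); Low at L (7>-9)).
Nothing dominates Low: High at R (9>-7); Mid at C (-8>-9).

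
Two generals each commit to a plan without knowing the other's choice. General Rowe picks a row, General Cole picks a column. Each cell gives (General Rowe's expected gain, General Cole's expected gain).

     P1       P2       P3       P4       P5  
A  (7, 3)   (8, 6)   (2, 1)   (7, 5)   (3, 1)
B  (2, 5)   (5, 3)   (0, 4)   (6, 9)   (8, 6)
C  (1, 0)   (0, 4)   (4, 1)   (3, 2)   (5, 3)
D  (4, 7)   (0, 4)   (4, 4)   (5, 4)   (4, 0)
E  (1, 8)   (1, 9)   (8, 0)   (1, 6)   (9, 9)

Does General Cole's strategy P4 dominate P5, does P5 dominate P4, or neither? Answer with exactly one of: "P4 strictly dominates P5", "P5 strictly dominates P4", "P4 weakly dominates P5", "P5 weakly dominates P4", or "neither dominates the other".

neither dominates the other

P4's payoffs vs P5's, by General Rowe's action — A: 5>1, B: 9>6, C: 2<3, D: 4>0, E: 6<9.
P4 does better at A, B, D but worse at C, E; neither strategy dominates the other.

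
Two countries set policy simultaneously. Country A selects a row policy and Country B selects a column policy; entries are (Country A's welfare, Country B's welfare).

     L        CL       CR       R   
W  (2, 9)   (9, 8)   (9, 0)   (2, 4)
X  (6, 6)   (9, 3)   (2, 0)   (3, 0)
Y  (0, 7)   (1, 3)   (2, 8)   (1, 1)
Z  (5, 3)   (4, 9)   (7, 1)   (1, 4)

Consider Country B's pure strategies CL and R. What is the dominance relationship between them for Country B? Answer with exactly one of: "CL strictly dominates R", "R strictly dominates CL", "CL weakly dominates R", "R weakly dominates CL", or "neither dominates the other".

Compare CL to R across each opponent action: W: 8>4, X: 3>0, Y: 3>1, Z: 9>4.
CL gives a strictly higher payoff against each opponent action, so CL strictly dominates R.

CL strictly dominates R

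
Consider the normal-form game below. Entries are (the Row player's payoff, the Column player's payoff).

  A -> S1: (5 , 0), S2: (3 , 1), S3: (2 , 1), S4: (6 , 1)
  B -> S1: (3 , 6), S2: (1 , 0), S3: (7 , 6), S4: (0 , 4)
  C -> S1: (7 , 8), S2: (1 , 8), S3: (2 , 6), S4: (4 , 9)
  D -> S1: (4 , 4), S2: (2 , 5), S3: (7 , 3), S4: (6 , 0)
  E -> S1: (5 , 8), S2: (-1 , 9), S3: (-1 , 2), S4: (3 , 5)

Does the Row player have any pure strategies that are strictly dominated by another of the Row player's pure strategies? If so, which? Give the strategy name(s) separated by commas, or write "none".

E

Nothing dominates A: B at S1 (5>3); C at S2 (3>1); D at S1 (5>4); E at S1 (5=5).
B is not dominated — it holds its own against A at S3 (7>2); C at S2 (1=1); D at S3 (7=7); E at S2 (1>-1).
C is not dominated — it holds its own against A at S1 (7>5); B at S1 (7>3); D at S1 (7>4); E at S1 (7>5).
D: no other strategy beats it everywhere (A at S3 (7>2); B at S1 (4>3); C at S2 (2>1); E at S2 (2>-1)).
C strictly dominates E — S1: 7>5, S2: 1>-1, S3: 2>-1, S4: 4>3.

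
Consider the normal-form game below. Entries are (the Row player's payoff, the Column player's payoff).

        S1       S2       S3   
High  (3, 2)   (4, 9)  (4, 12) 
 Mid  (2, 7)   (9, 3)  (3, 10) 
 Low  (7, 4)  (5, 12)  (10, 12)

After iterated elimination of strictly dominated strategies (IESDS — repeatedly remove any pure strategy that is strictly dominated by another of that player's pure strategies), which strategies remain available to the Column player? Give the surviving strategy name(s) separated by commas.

For the Row player, Low strictly dominates High on the remaining columns (S1: 7>3, S2: 5>4, S3: 10>4); eliminate High.
The Column player's strategy S1 is strictly dominated by S3 (Mid: 10>7, Low: 12>4) and is removed.
Among the remaining strategies, none is strictly dominated by another pure strategy of the same player, so the elimination stops.
Surviving strategies — the Row player: {Mid, Low}; the Column player: {S2, S3}.

S2, S3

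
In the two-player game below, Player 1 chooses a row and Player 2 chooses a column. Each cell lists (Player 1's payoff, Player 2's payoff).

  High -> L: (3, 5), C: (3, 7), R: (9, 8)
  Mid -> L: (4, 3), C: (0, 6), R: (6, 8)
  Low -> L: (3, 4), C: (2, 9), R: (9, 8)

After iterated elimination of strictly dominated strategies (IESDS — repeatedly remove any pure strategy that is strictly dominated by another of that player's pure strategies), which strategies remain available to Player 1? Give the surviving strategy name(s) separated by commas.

Column L is eliminated: C beats it against every remaining row (High: 7>5, Mid: 6>3, Low: 9>4).
Player 1's strategy Mid is strictly dominated by High (C: 3>0, R: 9>6) and is removed.
Among the remaining strategies, none is strictly dominated by another pure strategy of the same player, so the elimination stops.
Surviving strategies — Player 1: {High, Low}; Player 2: {C, R}.

High, Low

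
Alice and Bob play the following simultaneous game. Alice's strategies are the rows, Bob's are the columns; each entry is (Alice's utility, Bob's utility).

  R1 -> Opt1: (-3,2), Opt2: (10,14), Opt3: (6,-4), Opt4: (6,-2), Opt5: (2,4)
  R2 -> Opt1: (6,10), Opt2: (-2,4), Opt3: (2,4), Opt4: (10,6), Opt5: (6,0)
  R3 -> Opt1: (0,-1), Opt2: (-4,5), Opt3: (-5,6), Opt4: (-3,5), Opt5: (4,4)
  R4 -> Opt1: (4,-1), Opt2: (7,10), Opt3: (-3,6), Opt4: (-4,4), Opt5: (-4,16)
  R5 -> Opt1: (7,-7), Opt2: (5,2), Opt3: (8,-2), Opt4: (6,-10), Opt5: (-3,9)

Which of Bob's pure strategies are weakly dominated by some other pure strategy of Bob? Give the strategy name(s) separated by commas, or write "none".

Opt1 is not dominated — it holds its own against Opt2 at R2 (10>4); Opt3 at R1 (2>-4); Opt4 at R1 (2>-2); Opt5 at R2 (10>0).
Nothing dominates Opt2: Opt1 at R1 (14>2); Opt3 at R1 (14>-4); Opt4 at R1 (14>-2); Opt5 at R1 (14>4).
Opt3: no other strategy beats it everywhere (Opt1 at R3 (6>-1); Opt2 at R3 (6>5); Opt4 at R3 (6>5); Opt5 at R2 (4>0)).
Opt4: no other strategy beats it everywhere (Opt1 at R3 (5>-1); Opt2 at R2 (6>4); Opt3 at R1 (-2>-4); Opt5 at R2 (6>0)).
Opt5: no other strategy beats it everywhere (Opt1 at R1 (4>2); Opt2 at R4 (16>10); Opt3 at R1 (4>-4); Opt4 at R1 (4>-2)).

none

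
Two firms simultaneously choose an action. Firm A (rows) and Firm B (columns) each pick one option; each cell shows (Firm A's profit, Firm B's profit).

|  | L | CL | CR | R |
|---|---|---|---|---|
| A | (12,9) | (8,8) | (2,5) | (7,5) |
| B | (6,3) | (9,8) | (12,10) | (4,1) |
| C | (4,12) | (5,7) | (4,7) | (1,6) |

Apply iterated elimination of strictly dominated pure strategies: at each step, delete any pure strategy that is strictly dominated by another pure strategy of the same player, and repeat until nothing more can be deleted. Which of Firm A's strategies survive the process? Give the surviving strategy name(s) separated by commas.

Row C is eliminated: B beats it against every remaining column (L: 6>4, CL: 9>5, CR: 12>4, R: 4>1).
Firm B's strategy R is strictly dominated by L (A: 9>5, B: 3>1) and is removed.
Among the remaining strategies, none is strictly dominated by another pure strategy of the same player, so the elimination stops.
Surviving strategies — Firm A: {A, B}; Firm B: {L, CL, CR}.

A, B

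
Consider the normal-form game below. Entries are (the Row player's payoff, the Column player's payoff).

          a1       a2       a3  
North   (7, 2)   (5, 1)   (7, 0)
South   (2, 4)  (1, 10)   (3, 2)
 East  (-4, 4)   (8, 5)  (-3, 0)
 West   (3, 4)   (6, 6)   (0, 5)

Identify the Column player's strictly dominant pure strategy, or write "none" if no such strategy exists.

a1 fails to dominate a2 at South (4<10).
a2 fails to dominate a1 at North (1<2).
a3 fails to dominate a1 at North (0<2).
No single strategy dominates all the others.

none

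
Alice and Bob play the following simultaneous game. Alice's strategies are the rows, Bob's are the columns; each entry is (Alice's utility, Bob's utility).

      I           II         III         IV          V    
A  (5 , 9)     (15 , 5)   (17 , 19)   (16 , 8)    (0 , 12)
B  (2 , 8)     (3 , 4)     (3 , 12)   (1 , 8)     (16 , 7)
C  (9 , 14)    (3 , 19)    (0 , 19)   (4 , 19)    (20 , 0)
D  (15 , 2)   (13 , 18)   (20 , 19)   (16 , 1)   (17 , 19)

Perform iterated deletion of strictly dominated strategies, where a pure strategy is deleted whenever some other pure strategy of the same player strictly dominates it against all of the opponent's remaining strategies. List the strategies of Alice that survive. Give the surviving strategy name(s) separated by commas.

Alice's strategy B is strictly dominated by D (I: 15>2, II: 13>3, III: 20>3, IV: 16>1, V: 17>16) and is removed.
Bob's strategy I is strictly dominated by III (A: 19>9, C: 19>14, D: 19>2) and is removed.
Among the remaining strategies, none is strictly dominated by another pure strategy of the same player, so the elimination stops.
Surviving strategies — Alice: {A, C, D}; Bob: {II, III, IV, V}.

A, C, D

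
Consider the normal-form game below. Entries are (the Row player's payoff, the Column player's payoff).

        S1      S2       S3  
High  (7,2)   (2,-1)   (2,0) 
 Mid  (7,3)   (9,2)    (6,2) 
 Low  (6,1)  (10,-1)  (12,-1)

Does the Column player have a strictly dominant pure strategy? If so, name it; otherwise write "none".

S1 vs S2: High: 2>-1, Mid: 3>2, Low: 1>-1.
S1 vs S3: High: 2>0, Mid: 3>2, Low: 1>-1.
S1 strictly beats every other strategy against every opponent action, so it is strictly dominant.

S1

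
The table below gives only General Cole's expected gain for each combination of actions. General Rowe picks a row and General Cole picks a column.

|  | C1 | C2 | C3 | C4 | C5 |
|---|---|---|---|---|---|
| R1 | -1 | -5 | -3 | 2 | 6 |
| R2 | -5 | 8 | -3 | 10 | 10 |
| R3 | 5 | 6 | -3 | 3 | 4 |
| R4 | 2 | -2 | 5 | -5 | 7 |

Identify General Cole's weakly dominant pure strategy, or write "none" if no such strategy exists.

none

C1 fails to dominate C2 at R2 (-5<8).
C2 fails to dominate C1 at R1 (-5<-1).
C3 fails to dominate C1 at R1 (-3<-1).
C4 fails to dominate C1 at R3 (3<5).
C5 fails to dominate C1 at R3 (4<5).
No single strategy dominates all the others.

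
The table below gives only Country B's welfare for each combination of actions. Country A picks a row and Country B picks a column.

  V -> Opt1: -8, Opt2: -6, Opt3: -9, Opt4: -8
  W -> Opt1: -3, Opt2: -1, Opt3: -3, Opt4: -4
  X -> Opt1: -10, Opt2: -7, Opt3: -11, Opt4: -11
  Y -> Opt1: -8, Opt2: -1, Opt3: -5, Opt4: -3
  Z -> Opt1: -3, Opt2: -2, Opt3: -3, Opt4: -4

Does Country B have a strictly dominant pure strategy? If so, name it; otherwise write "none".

Opt2

Opt2 vs Opt1: V: -6>-8, W: -1>-3, X: -7>-10, Y: -1>-8, Z: -2>-3.
Opt2 vs Opt3: V: -6>-9, W: -1>-3, X: -7>-11, Y: -1>-5, Z: -2>-3.
Opt2 vs Opt4: V: -6>-8, W: -1>-4, X: -7>-11, Y: -1>-3, Z: -2>-4.
Opt2 strictly beats every other strategy against every opponent action, so it is strictly dominant.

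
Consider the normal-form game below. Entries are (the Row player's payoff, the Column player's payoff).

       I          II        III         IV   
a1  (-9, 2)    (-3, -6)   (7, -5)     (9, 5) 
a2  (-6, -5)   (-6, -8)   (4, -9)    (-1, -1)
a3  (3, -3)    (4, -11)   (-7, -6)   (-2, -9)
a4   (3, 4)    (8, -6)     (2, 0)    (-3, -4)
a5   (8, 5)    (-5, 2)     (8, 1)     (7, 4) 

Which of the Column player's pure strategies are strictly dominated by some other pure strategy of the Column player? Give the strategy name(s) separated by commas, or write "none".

II, III

Nothing dominates I: II at a1 (2>-6); III at a1 (2>-5); IV at a3 (-3>-9).
I strictly dominates II — a1: 2>-6, a2: -5>-8, a3: -3>-11, a4: 4>-6, a5: 5>2.
I strictly dominates III — a1: 2>-5, a2: -5>-9, a3: -3>-6, a4: 4>0, a5: 5>1.
IV is not dominated — it holds its own against I at a1 (5>2); II at a1 (5>-6); III at a1 (5>-5).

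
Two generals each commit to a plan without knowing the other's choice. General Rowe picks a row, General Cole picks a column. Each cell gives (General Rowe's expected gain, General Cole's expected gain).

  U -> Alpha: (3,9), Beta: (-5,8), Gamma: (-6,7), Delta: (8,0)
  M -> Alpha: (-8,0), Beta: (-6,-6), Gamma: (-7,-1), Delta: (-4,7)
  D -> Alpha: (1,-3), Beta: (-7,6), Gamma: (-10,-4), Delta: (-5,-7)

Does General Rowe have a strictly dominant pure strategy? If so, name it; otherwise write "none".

U

U vs M: Alpha: 3>-8, Beta: -5>-6, Gamma: -6>-7, Delta: 8>-4.
U vs D: Alpha: 3>1, Beta: -5>-7, Gamma: -6>-10, Delta: 8>-5.
U strictly beats every other strategy against every opponent action, so it is strictly dominant.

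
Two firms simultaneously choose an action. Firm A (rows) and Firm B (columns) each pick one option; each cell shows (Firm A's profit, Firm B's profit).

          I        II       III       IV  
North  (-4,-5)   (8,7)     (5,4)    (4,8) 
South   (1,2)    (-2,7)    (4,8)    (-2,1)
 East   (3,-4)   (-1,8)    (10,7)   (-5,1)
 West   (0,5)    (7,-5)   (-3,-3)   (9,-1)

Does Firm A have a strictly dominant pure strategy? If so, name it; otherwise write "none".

North fails to dominate South at I (-4<1).
South fails to dominate North at II (-2<8).
East fails to dominate North at II (-1<8).
West fails to dominate North at II (7<8).
No single strategy dominates all the others.

none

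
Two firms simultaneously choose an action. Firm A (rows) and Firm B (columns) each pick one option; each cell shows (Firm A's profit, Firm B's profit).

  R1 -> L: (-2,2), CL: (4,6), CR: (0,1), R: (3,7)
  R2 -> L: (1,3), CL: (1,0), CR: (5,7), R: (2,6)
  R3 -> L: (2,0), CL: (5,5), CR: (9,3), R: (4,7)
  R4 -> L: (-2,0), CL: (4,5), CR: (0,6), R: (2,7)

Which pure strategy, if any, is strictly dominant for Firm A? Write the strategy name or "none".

R3 vs R1: L: 2>-2, CL: 5>4, CR: 9>0, R: 4>3.
R3 vs R2: L: 2>1, CL: 5>1, CR: 9>5, R: 4>2.
R3 vs R4: L: 2>-2, CL: 5>4, CR: 9>0, R: 4>2.
R3 strictly beats every other strategy against every opponent action, so it is strictly dominant.

R3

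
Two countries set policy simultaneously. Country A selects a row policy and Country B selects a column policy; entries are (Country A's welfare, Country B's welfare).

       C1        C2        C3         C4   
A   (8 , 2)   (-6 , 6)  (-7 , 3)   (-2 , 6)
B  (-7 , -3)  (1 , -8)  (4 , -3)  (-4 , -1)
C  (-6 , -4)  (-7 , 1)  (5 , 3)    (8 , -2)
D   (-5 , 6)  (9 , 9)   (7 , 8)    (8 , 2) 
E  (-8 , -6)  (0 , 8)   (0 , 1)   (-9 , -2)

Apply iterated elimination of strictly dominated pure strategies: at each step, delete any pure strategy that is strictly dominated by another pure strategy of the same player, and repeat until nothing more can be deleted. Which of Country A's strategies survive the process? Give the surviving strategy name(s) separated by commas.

D

For Country A, D strictly dominates B on the remaining columns (C1: -5>-7, C2: 9>1, C3: 7>4, C4: 8>-4); eliminate B.
Row E is eliminated: D beats it against every remaining column (C1: -5>-8, C2: 9>0, C3: 7>0, C4: 8>-9).
For Country B, C2 strictly dominates C1 on the remaining rows (A: 6>2, C: 1>-4, D: 9>6); eliminate C1.
Row A is eliminated: D beats it against every remaining column (C2: 9>-6, C3: 7>-7, C4: 8>-2).
Country B's strategy C4 is strictly dominated by C2 (C: 1>-2, D: 9>2) and is removed.
Row C is eliminated: D beats it against every remaining column (C2: 9>-7, C3: 7>5).
Column C3 is eliminated: C2 beats it against every remaining row (D: 9>8).
Among the remaining strategies, none is strictly dominated by another pure strategy of the same player, so the elimination stops.
Surviving strategies — Country A: {D}; Country B: {C2}.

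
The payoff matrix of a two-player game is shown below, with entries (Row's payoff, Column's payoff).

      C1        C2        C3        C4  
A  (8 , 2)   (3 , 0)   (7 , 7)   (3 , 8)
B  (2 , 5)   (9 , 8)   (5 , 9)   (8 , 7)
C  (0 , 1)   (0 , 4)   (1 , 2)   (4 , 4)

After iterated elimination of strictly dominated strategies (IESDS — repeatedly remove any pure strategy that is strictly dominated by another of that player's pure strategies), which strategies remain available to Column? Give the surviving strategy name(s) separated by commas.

Row's strategy C is strictly dominated by B (C1: 2>0, C2: 9>0, C3: 5>1, C4: 8>4) and is removed.
Column C1 is eliminated: C3 beats it against every remaining row (A: 7>2, B: 9>5).
For Column, C3 strictly dominates C2 on the remaining rows (A: 7>0, B: 9>8); eliminate C2.
Among the remaining strategies, none is strictly dominated by another pure strategy of the same player, so the elimination stops.
Surviving strategies — Row: {A, B}; Column: {C3, C4}.

C3, C4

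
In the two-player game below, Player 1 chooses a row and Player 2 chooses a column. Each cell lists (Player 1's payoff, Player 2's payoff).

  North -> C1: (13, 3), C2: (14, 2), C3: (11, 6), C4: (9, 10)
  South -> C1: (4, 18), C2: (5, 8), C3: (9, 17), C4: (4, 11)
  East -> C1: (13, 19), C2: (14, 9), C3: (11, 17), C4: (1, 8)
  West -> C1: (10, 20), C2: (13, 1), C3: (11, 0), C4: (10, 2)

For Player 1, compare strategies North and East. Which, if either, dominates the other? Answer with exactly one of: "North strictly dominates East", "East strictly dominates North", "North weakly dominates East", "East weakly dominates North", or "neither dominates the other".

North's payoffs vs East's, by Player 2's action — C1: 13=13, C2: 14=14, C3: 11=11, C4: 9>1.
North is at least as good everywhere and strictly better somewhere (tied only at C1, C2, C3), so North weakly but not strictly dominates East.

North weakly dominates East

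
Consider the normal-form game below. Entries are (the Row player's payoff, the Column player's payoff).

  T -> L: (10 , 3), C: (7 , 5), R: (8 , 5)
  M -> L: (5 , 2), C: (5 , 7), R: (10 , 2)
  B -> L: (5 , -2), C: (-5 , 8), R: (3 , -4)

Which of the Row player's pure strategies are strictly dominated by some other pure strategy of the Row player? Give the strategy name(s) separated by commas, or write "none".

T: no other strategy beats it everywhere (M at L (10>5); B at L (10>5)).
M: no other strategy beats it everywhere (T at R (10>8); B at L (5=5)).
T strictly dominates B — L: 10>5, C: 7>-5, R: 8>3.

B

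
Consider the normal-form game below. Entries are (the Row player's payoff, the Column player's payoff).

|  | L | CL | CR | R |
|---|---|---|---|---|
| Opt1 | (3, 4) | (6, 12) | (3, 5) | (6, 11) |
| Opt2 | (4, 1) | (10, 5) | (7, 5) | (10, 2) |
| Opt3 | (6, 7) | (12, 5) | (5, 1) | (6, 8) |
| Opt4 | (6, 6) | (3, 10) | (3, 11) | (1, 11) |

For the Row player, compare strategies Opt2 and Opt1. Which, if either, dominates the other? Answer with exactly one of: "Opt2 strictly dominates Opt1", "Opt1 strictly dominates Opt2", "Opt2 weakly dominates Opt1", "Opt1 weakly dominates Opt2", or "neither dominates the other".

Opt2 strictly dominates Opt1

Opt2's payoffs vs Opt1's, by the Column player's action — L: 4>3, CL: 10>6, CR: 7>3, R: 10>6.
Every comparison favours Opt2, so Opt2 strictly dominates Opt1.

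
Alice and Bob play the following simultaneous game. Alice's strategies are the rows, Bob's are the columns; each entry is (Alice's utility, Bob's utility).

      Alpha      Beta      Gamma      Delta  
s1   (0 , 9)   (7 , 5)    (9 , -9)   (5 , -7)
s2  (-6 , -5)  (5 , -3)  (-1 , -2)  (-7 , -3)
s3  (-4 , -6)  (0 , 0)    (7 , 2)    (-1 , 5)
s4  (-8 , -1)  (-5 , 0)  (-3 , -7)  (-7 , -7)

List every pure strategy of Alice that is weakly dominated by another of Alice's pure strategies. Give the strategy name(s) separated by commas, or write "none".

s1 is not dominated — it holds its own against s2 at Alpha (0>-6); s3 at Alpha (0>-4); s4 at Alpha (0>-8).
s2 is weakly dominated by s1 (Alpha: 0>-6, Beta: 7>5, Gamma: 9>-1, Delta: 5>-7).
s1 weakly dominates s3 — Alpha: 0>-4, Beta: 7>0, Gamma: 9>7, Delta: 5>-1.
s4: dominated, since s1 does at least as well everywhere (Alpha: 0>-8, Beta: 7>-5, Gamma: 9>-3, Delta: 5>-7).

s2, s3, s4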